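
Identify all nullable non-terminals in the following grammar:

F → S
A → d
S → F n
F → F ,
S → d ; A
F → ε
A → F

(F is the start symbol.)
{ 'A', 'F' }

A non-terminal is nullable if it can derive ε (the empty string): either it has an ε-production, or it has a production whose right-hand side consists entirely of nullable non-terminals.

ε-productions: F → ε
So F is immediately nullable.
A → F: every symbol on the right is nullable, so A is nullable too.
No further non-terminal can be added: every production for the remaining non-terminals contains a terminal or a non-nullable non-terminal.
Nullable = { 'A', 'F' }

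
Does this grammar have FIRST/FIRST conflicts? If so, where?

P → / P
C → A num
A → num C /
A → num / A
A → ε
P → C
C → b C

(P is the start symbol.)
FIRST sets of the non-terminals at (or reachable through a nullable prefix from) the front of some alternative:
  FIRST(C) = { 'b', 'num' }
  FIRST(A) = { 'num', ε }

Productions for P:
  P → / P: FIRST = { '/' }
  P → C: FIRST = { 'b', 'num' }
Productions for C:
  C → A num: FIRST = { 'num' }
  C → b C: FIRST = { 'b' }
Productions for A:
  A → num C /: FIRST = { 'num' }
  A → num / A: FIRST = { 'num' }
  A → ε: FIRST = { ε }

Conflict for A: A → num C / and A → num / A
  Overlap: { 'num' }

Answer: Yes. A → num C '/' / A → num '/' A on { 'num' }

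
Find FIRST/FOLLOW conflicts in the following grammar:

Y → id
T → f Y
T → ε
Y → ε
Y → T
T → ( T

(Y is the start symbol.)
A FIRST/FOLLOW conflict occurs when a non-terminal N has a nullable alternative N → β (β ⇒* ε) and another alternative N → α with FIRST(α) ∩ FOLLOW(N) ≠ ∅: on such a lookahead the parser cannot decide between expanding α and letting N vanish via β.

Nullable non-terminals: T, Y.
FIRST sets used below: FIRST(T) = { '(', 'f', ε }

T: nullable alternative(s) T → ε; FOLLOW(T) = { $ }
  T → f Y: FIRST \ {ε} = { 'f' } — disjoint from FOLLOW(T)
  T → ε: FIRST \ {ε} = { } — this is the only nullable alternative, skip
  T → ( T: FIRST \ {ε} = { '(' } — disjoint from FOLLOW(T)

Y: nullable alternative(s) Y → ε, Y → T; FOLLOW(Y) = { $ }
  Y → id: FIRST \ {ε} = { 'id' } — disjoint from FOLLOW(Y)
  Y → ε: FIRST \ {ε} = { } — disjoint from FOLLOW(Y)
  Y → T: FIRST \ {ε} = { '(', 'f' } — disjoint from FOLLOW(Y)

No FIRST/FOLLOW conflicts found.

Answer: No FIRST/FOLLOW conflicts.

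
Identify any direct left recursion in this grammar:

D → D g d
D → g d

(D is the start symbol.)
Yes, D is left-recursive

D → D g d: LEFT RECURSIVE (starts with D)
D → g d: starts with g

The grammar has direct left recursion on: D.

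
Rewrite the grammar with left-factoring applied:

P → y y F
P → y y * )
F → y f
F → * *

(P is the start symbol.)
Left-factoring transforms A → αβ₁ | αβ₂ into A → αA' and A' → β₁ | β₂
(α is the longest common prefix among the alternatives). Repeat until
no nonterminal has two alternatives with a common prefix.

Round 1: P has alternatives sharing prefix 'y y'. Introduce P': P → y y P'
  Add: P' → F
  Add: P' → * )

No remaining common prefixes — done.

Resulting grammar:
P → y y P'
P' → F
P' → * )
F → y f
F → * *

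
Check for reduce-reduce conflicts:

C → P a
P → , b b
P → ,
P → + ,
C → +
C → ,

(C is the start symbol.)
Yes — I2: [C → , .] vs [P → , .]

Augment with C' → C and build the canonical LR(0) collection (I0 = CLOSURE({[C' → . C]}), then GOTO on every symbol after a dot until no new states appear). It has 9 states:
  I0: { [C → . +], [C → . ,], [C → . P a], [C' → . C], [P → . + ,], [P → . , b b], [P → . ,] }  — shift
  I1: { [C → + .], [P → + . ,] }  — shift, reduce
  I2: { [C → , .], [P → , . b b], [P → , .] }  — shift, 2 reduces
  I3: { [C' → C .] }  — accept
  I4: { [C → P . a] }  — shift
  I5: { [C → P a .] }  — reduce
  I6: { [P → , b . b] }  — shift
  I7: { [P → , b b .] }  — reduce
  I8: { [P → + , .] }  — reduce

I2 contains complete items [C → , .], [P → , .] — reduce-reduce conflict.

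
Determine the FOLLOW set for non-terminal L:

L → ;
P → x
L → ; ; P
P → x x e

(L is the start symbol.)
L is the start symbol, so $ ∈ FOLLOW(L).
L does not occur on any right-hand side.

Taking the union: FOLLOW(L) = { $ }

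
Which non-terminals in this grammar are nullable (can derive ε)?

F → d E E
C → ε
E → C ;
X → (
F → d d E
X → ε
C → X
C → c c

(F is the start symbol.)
{ 'C', 'X' }

ε-productions: C → ε, X → ε
So C, X are immediately nullable.
No further non-terminal can be added: every production for the remaining non-terminals contains a terminal or a non-nullable non-terminal.
Nullable = { 'C', 'X' }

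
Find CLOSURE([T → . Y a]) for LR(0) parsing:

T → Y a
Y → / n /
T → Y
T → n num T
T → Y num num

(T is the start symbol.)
{ [T → . Y a], [Y → . / n /] }

Start with: [T → . Y a]
  [T → . Y a] has the dot before Y: add [Y → . / n /]
No further items can be added.

CLOSURE = { [T → . Y a], [Y → . / n /] }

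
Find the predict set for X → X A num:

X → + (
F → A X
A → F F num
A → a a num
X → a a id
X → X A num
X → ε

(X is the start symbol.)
{ '+', 'a' }

PREDICT(X → X A num) = (FIRST(RHS) \ {ε}) ∪ (FOLLOW(X) if ε ∈ FIRST(RHS), i.e. RHS ⇒* ε)
FIRST(X) = { '+', 'a', ε }
FIRST(A) = { 'a' }
FIRST(X A num) = { '+', 'a' }
ε ∉ FIRST(X A num), so FOLLOW(X) is not added.
PREDICT(X → X A num) = { '+', 'a' }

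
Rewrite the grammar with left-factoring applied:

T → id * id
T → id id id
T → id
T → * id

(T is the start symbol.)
Left-factoring transforms A → αβ₁ | αβ₂ into A → αA' and A' → β₁ | β₂
(α is the longest common prefix among the alternatives). Repeat until
no nonterminal has two alternatives with a common prefix.

Round 1: T has alternatives sharing prefix 'id'. Introduce T': T → id T'
  Add: T' → * id
  Add: T' → id id
  Add: T' → ε

No remaining common prefixes — done.

Resulting grammar:
T → id T'
T' → * id
T' → id id
T' → ε
T → * id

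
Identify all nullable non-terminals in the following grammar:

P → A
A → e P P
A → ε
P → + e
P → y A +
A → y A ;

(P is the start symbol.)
{ 'A', 'P' }

A non-terminal is nullable if it can derive ε (the empty string): either it has an ε-production, or it has a production whose right-hand side consists entirely of nullable non-terminals.

ε-productions: A → ε
So A is immediately nullable.
P → A: every symbol on the right is nullable, so P is nullable too.
Every non-terminal is now nullable.
Nullable = { 'A', 'P' }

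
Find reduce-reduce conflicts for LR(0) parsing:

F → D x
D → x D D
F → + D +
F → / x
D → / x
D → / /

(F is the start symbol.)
A reduce-reduce conflict occurs when an LR(0) state has two complete items [A → α .] and [B → β .] — both call for a reduction, and with no lookahead the parser cannot choose between them.

Augment with F' → F and build the canonical LR(0) collection (I0 = CLOSURE({[F' → . F]}), then GOTO on every symbol after a dot until no new states appear). It has 15 states:
  I0: { [D → . / /], [D → . / x], [D → . x D D], [F → . + D +], [F → . / x], [F → . D x], [F' → . F] }  — shift
  I1: { [D → . / /], [D → . / x], [D → . x D D], [F → + . D +] }  — shift
  I2: { [D → / . /], [D → / . x], [F → / . x] }  — shift
  I3: { [F → D . x] }  — shift
  I4: { [F' → F .] }  — accept
  I5: { [D → . / /], [D → . / x], [D → . x D D], [D → x . D D] }  — shift
  I6: { [D → / . /], [D → / . x] }  — shift
  I7: { [D → . / /], [D → . / x], [D → . x D D], [D → x D . D] }  — shift
  I8: { [D → x D D .] }  — reduce
  I9: { [D → / / .] }  — reduce
  I10: { [D → / x .] }  — reduce
  I11: { [F → D x .] }  — reduce
  I12: { [D → / x .], [F → / x .] }  — 2 reduces
  I13: { [F → + D . +] }  — shift
  I14: { [F → + D + .] }  — reduce

I12 contains complete items [D → / x .], [F → / x .] — reduce-reduce conflict.

Answer: Yes — I12: [D → / x .] vs [F → / x .]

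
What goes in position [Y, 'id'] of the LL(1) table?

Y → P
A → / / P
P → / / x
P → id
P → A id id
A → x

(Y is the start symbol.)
To find M[Y, 'id'], we find productions for Y where 'id' is in the predict set (PREDICT(N → α) = (FIRST(α) \ {ε}) ∪ (FOLLOW(N) if α ⇒* ε)).

Relevant sets:
  FIRST(P) = { '/', 'id', 'x' }

Y → P: PREDICT = { '/', 'id', 'x' }
  'id' is in predict set, so this production goes in M[Y, 'id']

M[Y, 'id'] = Y → P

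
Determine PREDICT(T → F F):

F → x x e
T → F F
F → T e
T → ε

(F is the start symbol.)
PREDICT(T → F F) = (FIRST(RHS) \ {ε}) ∪ (FOLLOW(T) if ε ∈ FIRST(RHS), i.e. RHS ⇒* ε)
FIRST(F) = { 'e', 'x' }
FIRST(F F) = { 'e', 'x' }
ε ∉ FIRST(F F), so FOLLOW(T) is not added.
PREDICT(T → F F) = { 'e', 'x' }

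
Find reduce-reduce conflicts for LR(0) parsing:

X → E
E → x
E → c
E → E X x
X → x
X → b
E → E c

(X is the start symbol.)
Yes — I5: [E → x .] vs [X → x .]; I7: [E → E c .] vs [E → c .]

A reduce-reduce conflict occurs when an LR(0) state has two complete items [A → α .] and [B → β .] — both call for a reduction, and with no lookahead the parser cannot choose between them.

Augment with X' → X and build the canonical LR(0) collection (I0 = CLOSURE({[X' → . X]}), then GOTO on every symbol after a dot until no new states appear). It has 9 states:
  I0: { [E → . E X x], [E → . E c], [E → . c], [E → . x], [X → . E], [X → . b], [X → . x], [X' → . X] }  — shift
  I1: { [E → . E X x], [E → . E c], [E → . c], [E → . x], [E → E . X x], [E → E . c], [X → . E], [X → . b], [X → . x], [X → E .] }  — shift, reduce
  I2: { [X' → X .] }  — accept
  I3: { [X → b .] }  — reduce
  I4: { [E → c .] }  — reduce
  I5: { [E → x .], [X → x .] }  — 2 reduces
  I6: { [E → E X . x] }  — shift
  I7: { [E → E c .], [E → c .] }  — 2 reduces
  I8: { [E → E X x .] }  — reduce

I5 contains complete items [E → x .], [X → x .] — reduce-reduce conflict.
I7 contains complete items [E → E c .], [E → c .] — reduce-reduce conflict.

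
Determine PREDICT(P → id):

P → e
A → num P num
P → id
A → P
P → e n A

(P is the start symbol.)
{ 'id' }

PREDICT(P → id) = (FIRST(RHS) \ {ε}) ∪ (FOLLOW(P) if ε ∈ FIRST(RHS), i.e. RHS ⇒* ε)
FIRST(id) = { 'id' }
ε ∉ FIRST(id), so FOLLOW(P) is not added.
PREDICT(P → id) = { 'id' }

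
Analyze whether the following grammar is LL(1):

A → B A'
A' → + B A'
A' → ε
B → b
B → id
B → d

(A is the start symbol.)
A grammar is LL(1) if for each non-terminal N with multiple productions, the predict sets of those productions are pairwise disjoint, where PREDICT(N → α) = (FIRST(α) \ {ε}) ∪ (FOLLOW(N) if α ⇒* ε).

Relevant sets:
  FOLLOW(A') = { $ }

For A':
  PREDICT(A' → '+' B A') = { '+' }
  PREDICT(A' → ε) = { $ }
For B:
  PREDICT(B → b) = { 'b' }
  PREDICT(B → id) = { 'id' }
  PREDICT(B → d) = { 'd' }
A has a single production, so nothing to check there.

All predict sets are disjoint. The grammar IS LL(1).

Answer: Yes, the grammar is LL(1).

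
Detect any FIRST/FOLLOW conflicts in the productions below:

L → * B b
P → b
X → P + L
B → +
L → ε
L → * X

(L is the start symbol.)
A FIRST/FOLLOW conflict occurs when a non-terminal N has a nullable alternative N → β (β ⇒* ε) and another alternative N → α with FIRST(α) ∩ FOLLOW(N) ≠ ∅: on such a lookahead the parser cannot decide between expanding α and letting N vanish via β.

Nullable non-terminals: L.

L: nullable alternative(s) L → ε; FOLLOW(L) = { $ }
  L → * B b: FIRST \ {ε} = { '*' } — disjoint from FOLLOW(L)
  L → ε: FIRST \ {ε} = { } — this is the only nullable alternative, skip
  L → * X: FIRST \ {ε} = { '*' } — disjoint from FOLLOW(L)

B, P, X have no nullable alternative, so no FIRST/FOLLOW check is needed there.

No FIRST/FOLLOW conflicts found.

Answer: No FIRST/FOLLOW conflicts.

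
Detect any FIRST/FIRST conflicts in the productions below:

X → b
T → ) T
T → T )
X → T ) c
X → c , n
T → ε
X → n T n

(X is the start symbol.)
FIRST sets of the non-terminals at (or reachable through a nullable prefix from) the front of some alternative:
  FIRST(T) = { ')', ε }

Productions for X:
  X → b: FIRST = { 'b' }
  X → T ) c: FIRST = { ')' }
  X → c , n: FIRST = { 'c' }
  X → n T n: FIRST = { 'n' }
Productions for T:
  T → ) T: FIRST = { ')' }
  T → T ): FIRST = { ')' }
  T → ε: FIRST = { ε }

Conflict for T: T → ) T and T → T )
  Overlap: { ')' }

Answer: Yes. T → ')' T / T → T ')' on { ')' }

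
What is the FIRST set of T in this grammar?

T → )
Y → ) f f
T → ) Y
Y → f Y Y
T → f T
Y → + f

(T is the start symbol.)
From T → ):
  - ')' is a terminal: add ')' and stop
From T → ) Y:
  - ')' is a terminal: add ')' and stop
From T → f T:
  - f is a terminal: add 'f' and stop

Collecting: FIRST(T) = { ')', 'f' }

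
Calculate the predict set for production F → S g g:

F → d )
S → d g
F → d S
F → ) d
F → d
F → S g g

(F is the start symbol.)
PREDICT(F → S g g) = (FIRST(RHS) \ {ε}) ∪ (FOLLOW(F) if ε ∈ FIRST(RHS), i.e. RHS ⇒* ε)
FIRST(S) = { 'd' }
FIRST(S g g) = { 'd' }
ε ∉ FIRST(S g g), so FOLLOW(F) is not added.
PREDICT(F → S g g) = { 'd' }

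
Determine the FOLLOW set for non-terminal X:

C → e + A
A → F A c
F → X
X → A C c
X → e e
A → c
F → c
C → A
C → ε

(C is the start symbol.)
To compute FOLLOW(X), find every occurrence of X on a right-hand side N → α X β: add FIRST(β) \ {ε}, and if β is empty or nullable also add FOLLOW(N). Iterate to a fixed point.

In F → X: X is at the end, add FOLLOW(F)

The FOLLOW sets referred to above (computed the same way, to a fixed point):
  FOLLOW(F) = { 'c', 'e' }

Taking the union: FOLLOW(X) = { 'c', 'e' }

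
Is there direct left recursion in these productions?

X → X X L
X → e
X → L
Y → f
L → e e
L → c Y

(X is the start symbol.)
Yes, X is left-recursive

Direct left recursion occurs when N → N α for some non-terminal N (the right-hand side begins with the left-hand side itself).

X → X X L: LEFT RECURSIVE (starts with X)
X → e: starts with e
X → L: starts with L
Y → f: starts with f
L → e e: starts with e
L → c Y: starts with c

The grammar has direct left recursion on: X.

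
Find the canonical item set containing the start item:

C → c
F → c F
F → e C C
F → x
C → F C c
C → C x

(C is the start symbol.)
{ [C → . C x], [C → . F C c], [C → . c], [C' → . C], [F → . c F], [F → . e C C], [F → . x] }

First, augment the grammar with C' → C
I₀ = CLOSURE({ [C' → . C] }):
  [C' → . C] has the dot before C: add [C → . c], [C → . F C c], [C → . C x]
  [C → . F C c] has the dot before F: add [F → . c F], [F → . e C C], [F → . x]
No further items can be added.

I₀ = { [C → . C x], [C → . F C c], [C → . c], [C' → . C], [F → . c F], [F → . e C C], [F → . x] }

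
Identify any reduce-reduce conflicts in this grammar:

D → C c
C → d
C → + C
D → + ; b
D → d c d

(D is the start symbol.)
No reduce-reduce conflicts

Augment with D' → D and build the canonical LR(0) collection (I0 = CLOSURE({[D' → . D]}), then GOTO on every symbol after a dot until no new states appear). It has 13 states:
  I0: { [C → . + C], [C → . d], [D → . + ; b], [D → . C c], [D → . d c d], [D' → . D] }  — shift
  I1: { [C → + . C], [C → . + C], [C → . d], [D → + . ; b] }  — shift
  I2: { [D → C . c] }  — shift
  I3: { [D' → D .] }  — accept
  I4: { [C → d .], [D → d . c d] }  — shift, reduce
  I5: { [D → d c . d] }  — shift
  I6: { [D → d c d .] }  — reduce
  I7: { [D → C c .] }  — reduce
  I8: { [C → + . C], [C → . + C], [C → . d] }  — shift
  I9: { [D → + ; . b] }  — shift
  I10: { [C → + C .] }  — reduce
  I11: { [C → d .] }  — reduce
  I12: { [D → + ; b .] }  — reduce

No state contains more than one complete item.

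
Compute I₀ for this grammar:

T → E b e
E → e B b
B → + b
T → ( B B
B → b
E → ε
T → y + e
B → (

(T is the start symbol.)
{ [E → . e B b], [E → .], [T → . ( B B], [T → . E b e], [T → . y + e], [T' → . T] }

First, augment the grammar with T' → T
I₀ = CLOSURE({ [T' → . T] }):
  [T' → . T] has the dot before T: add [T → . E b e], [T → . ( B B], [T → . y + e]
  [T → . E b e] has the dot before E: add [E → . e B b], [E → .]
No further items can be added.

I₀ = { [E → . e B b], [E → .], [T → . ( B B], [T → . E b e], [T → . y + e], [T' → . T] }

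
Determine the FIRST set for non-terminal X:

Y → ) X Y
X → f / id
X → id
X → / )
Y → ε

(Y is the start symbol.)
To compute FIRST(X), examine every production with X on the left-hand side, reading each right-hand side left to right until a non-nullable symbol is reached.

From X → f / id:
  - f is a terminal: add 'f' and stop
From X → id:
  - id is a terminal: add 'id' and stop
From X → / ):
  - '/' is a terminal: add '/' and stop

Collecting: FIRST(X) = { '/', 'f', 'id' }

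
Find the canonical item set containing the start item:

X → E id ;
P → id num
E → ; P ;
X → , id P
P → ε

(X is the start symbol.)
First, augment the grammar with X' → X
I₀ = CLOSURE({ [X' → . X] }):
  [X' → . X] has the dot before X: add [X → . E id ;], [X → . , id P]
  [X → . E id ;] has the dot before E: add [E → . ; P ;]
No further items can be added.

I₀ = { [E → . ; P ;], [X → . , id P], [X → . E id ;], [X' → . X] }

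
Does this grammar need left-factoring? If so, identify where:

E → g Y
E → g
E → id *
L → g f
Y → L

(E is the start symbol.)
Yes, E has productions with common prefix 'g'

Left-factoring is needed when two productions for the same non-terminal
share a common prefix on the right-hand side.

Productions for E:
  E → g Y
  E → g
  E → id *

Found common prefix 'g' in productions for E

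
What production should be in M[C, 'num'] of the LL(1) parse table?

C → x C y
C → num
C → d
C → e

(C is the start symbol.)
To find M[C, 'num'], we find productions for C where 'num' is in the predict set (PREDICT(N → α) = (FIRST(α) \ {ε}) ∪ (FOLLOW(N) if α ⇒* ε)).

C → x C y: PREDICT = { 'x' }
C → num: PREDICT = { 'num' }
  'num' is in predict set, so this production goes in M[C, 'num']
C → d: PREDICT = { 'd' }
C → e: PREDICT = { 'e' }

M[C, 'num'] = C → num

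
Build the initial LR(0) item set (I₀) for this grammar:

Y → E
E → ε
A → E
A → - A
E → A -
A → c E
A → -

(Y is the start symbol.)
{ [A → . - A], [A → . -], [A → . E], [A → . c E], [E → . A -], [E → .], [Y → . E], [Y' → . Y] }

First, augment the grammar with Y' → Y
I₀ = CLOSURE({ [Y' → . Y] }):
  [Y' → . Y] has the dot before Y: add [Y → . E]
  [Y → . E] has the dot before E: add [E → .], [E → . A -]
  [E → . A -] has the dot before A: add [A → . E], [A → . - A], [A → . c E], [A → . -]
No further items can be added.

I₀ = { [A → . - A], [A → . -], [A → . E], [A → . c E], [E → . A -], [E → .], [Y → . E], [Y' → . Y] }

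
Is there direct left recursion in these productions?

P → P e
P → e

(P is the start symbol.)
Yes, P is left-recursive

P → P e: LEFT RECURSIVE (starts with P)
P → e: starts with e

The grammar has direct left recursion on: P.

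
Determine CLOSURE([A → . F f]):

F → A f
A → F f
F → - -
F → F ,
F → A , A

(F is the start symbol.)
To compute CLOSURE, for each item [A → α.Bβ] where B is a non-terminal, add [B → .γ] for all productions B → γ; repeat for the newly added items until nothing changes.

Start with: [A → . F f]
  [A → . F f] has the dot before F: add [F → . A f], [F → . - -], [F → . F ,], [F → . A , A]
  [F → . A f] has the dot before A: all A-items already present
No further items can be added.

CLOSURE = { [A → . F f], [F → . - -], [F → . A , A], [F → . A f], [F → . F ,] }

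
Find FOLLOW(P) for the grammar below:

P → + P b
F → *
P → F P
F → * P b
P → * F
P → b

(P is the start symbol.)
{ $, 'b' }

To compute FOLLOW(P), find every occurrence of P on a right-hand side N → α P β: add FIRST(β) \ {ε}, and if β is empty or nullable also add FOLLOW(N). Iterate to a fixed point.

P is the start symbol, so $ ∈ FOLLOW(P).
In P → + P b: P is followed by b, add FIRST(b) \ {ε} = { 'b' }
In P → F P: P is at the end; this adds FOLLOW(P) to itself — nothing new
In F → * P b: P is followed by b, add FIRST(b) \ {ε} = { 'b' }

Taking the union: FOLLOW(P) = { $, 'b' }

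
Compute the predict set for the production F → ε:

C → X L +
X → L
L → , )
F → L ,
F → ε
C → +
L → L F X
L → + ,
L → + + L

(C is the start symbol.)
{ '+', ',' }

PREDICT(F → ε) = (FIRST(RHS) \ {ε}) ∪ (FOLLOW(F) if ε ∈ FIRST(RHS), i.e. RHS ⇒* ε)
The right-hand side is ε (FIRST(ε) = { ε }), so the predict set is FOLLOW(F) = { '+', ',' }
PREDICT(F → ε) = { '+', ',' }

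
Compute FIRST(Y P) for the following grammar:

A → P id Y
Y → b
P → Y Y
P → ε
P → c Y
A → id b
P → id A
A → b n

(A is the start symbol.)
FIRST sets of the non-terminals involved (from the grammar, by fixed-point iteration):
  FIRST(Y) = { 'b' }

To compute FIRST(Y P), process the symbols left to right:
Symbol Y is a non-terminal. Add FIRST(Y) \ {ε} = { 'b' }
Y is not nullable (ε ∉ FIRST(Y)), so stop here.
FIRST(Y P) = { 'b' }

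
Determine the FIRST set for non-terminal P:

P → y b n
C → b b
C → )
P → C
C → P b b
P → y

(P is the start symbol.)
To compute FIRST(P), examine every production with P on the left-hand side, reading each right-hand side left to right until a non-nullable symbol is reached.

FIRST sets of the other non-terminals involved (by the same procedure, iterated to a fixed point):
  FIRST(C) = { ')', 'b', 'y' }

From P → y b n:
  - y is a terminal: add 'y' and stop
From P → C:
  - C is a non-terminal: add FIRST(C) \ {ε} = { ')', 'b', 'y' }
    C is not nullable, so stop
From P → y:
  - y is a terminal: add 'y' and stop

Collecting: FIRST(P) = { ')', 'b', 'y' }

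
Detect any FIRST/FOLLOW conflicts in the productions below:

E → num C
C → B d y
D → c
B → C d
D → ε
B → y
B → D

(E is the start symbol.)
Yes. B → C d with FOLLOW(B) on { 'd' }

A FIRST/FOLLOW conflict occurs when a non-terminal N has a nullable alternative N → β (β ⇒* ε) and another alternative N → α with FIRST(α) ∩ FOLLOW(N) ≠ ∅: on such a lookahead the parser cannot decide between expanding α and letting N vanish via β.

Nullable non-terminals: B, D.
FIRST sets used below: FIRST(C) = { 'c', 'd', 'y' }, FIRST(D) = { 'c', ε }

B: nullable alternative(s) B → D; FOLLOW(B) = { 'd' }
  B → C d: FIRST \ {ε} = { 'c', 'd', 'y' } — overlaps FOLLOW(B) on { 'd' }: CONFLICT
  B → y: FIRST \ {ε} = { 'y' } — disjoint from FOLLOW(B)
  B → D: FIRST \ {ε} = { 'c' } — this is the only nullable alternative, skip

D: nullable alternative(s) D → ε; FOLLOW(D) = { 'd' }
  D → c: FIRST \ {ε} = { 'c' } — disjoint from FOLLOW(D)
  D → ε: FIRST \ {ε} = { } — this is the only nullable alternative, skip

C, E have no nullable alternative, so no FIRST/FOLLOW check is needed there.

So the grammar has 1 FIRST/FOLLOW conflict (marked CONFLICT above).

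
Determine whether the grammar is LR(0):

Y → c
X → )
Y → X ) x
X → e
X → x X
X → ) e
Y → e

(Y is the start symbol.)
No. Shift-reduce conflict between [X → ) .] and [X → ) . e]

A grammar is LR(0) if no state in the canonical LR(0) collection has:
  - both a shift item (dot before a terminal) and a complete item (shift-reduce conflict), or
  - two or more complete items (reduce-reduce conflict; the accept item [Y' → Y .] counts as a complete item here).

Augment with Y' → Y and build the canonical LR(0) collection (I0 = CLOSURE({[Y' → . Y]}), then GOTO on every symbol after a dot until no new states appear). It has 12 states:
  I0: { [X → . ) e], [X → . )], [X → . e], [X → . x X], [Y → . X ) x], [Y → . c], [Y → . e], [Y' → . Y] }  — shift
  I1: { [X → ) . e], [X → ) .] }  — shift, reduce
  I2: { [Y → X . ) x] }  — shift
  I3: { [Y' → Y .] }  — accept
  I4: { [Y → c .] }  — reduce
  I5: { [X → e .], [Y → e .] }  — 2 reduces
  I6: { [X → . ) e], [X → . )], [X → . e], [X → . x X], [X → x . X] }  — shift
  I7: { [X → x X .] }  — reduce
  I8: { [X → e .] }  — reduce
  I9: { [Y → X ) . x] }  — shift
  I10: { [Y → X ) x .] }  — reduce
  I11: { [X → ) e .] }  — reduce

Conflict in state I1:
  Shift-reduce conflict between [X → ) .] and [X → ) . e]
So the grammar is NOT LR(0).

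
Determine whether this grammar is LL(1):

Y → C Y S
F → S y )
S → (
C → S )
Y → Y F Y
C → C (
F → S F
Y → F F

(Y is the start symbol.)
A grammar is LL(1) if for each non-terminal N with multiple productions, the predict sets of those productions are pairwise disjoint, where PREDICT(N → α) = (FIRST(α) \ {ε}) ∪ (FOLLOW(N) if α ⇒* ε).

Relevant sets:
  FIRST(C) = { '(' }
  FIRST(Y) = { '(' }
  FIRST(F) = { '(' }
  FIRST(S) = { '(' }

For Y:
  PREDICT(Y → C Y S) = { '(' }
  PREDICT(Y → Y F Y) = { '(' }
  PREDICT(Y → F F) = { '(' }
For F:
  PREDICT(F → S y ')') = { '(' }
  PREDICT(F → S F) = { '(' }
For C:
  PREDICT(C → S ')') = { '(' }
  PREDICT(C → C '(') = { '(' }
S has a single production, so nothing to check there.

Conflict found: Predict set conflict for Y: { '(' }
The grammar is NOT LL(1).

Answer: No. Predict set conflict for Y: { '(' }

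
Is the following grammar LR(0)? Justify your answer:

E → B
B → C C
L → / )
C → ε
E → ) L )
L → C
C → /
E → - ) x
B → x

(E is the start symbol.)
A grammar is LR(0) if no state in the canonical LR(0) collection has:
  - both a shift item (dot before a terminal) and a complete item (shift-reduce conflict), or
  - two or more complete items (reduce-reduce conflict; the accept item [E' → E .] counts as a complete item here).

Augment with E' → E and build the canonical LR(0) collection (I0 = CLOSURE({[E' → . E]}), then GOTO on every symbol after a dot until no new states appear). It has 16 states:
  I0: { [B → . C C], [B → . x], [C → . /], [C → .], [E → . ) L )], [E → . - ) x], [E → . B], [E' → . E] }  — shift, reduce
  I1: { [C → . /], [C → .], [E → ) . L )], [L → . / )], [L → . C] }  — shift, reduce
  I2: { [E → - . ) x] }  — shift
  I3: { [C → / .] }  — reduce
  I4: { [E → B .] }  — reduce
  I5: { [B → C . C], [C → . /], [C → .] }  — shift, reduce
  I6: { [E' → E .] }  — accept
  I7: { [B → x .] }  — reduce
  I8: { [B → C C .] }  — reduce
  I9: { [E → - ) . x] }  — shift
  I10: { [E → - ) x .] }  — reduce
  I11: { [C → / .], [L → / . )] }  — shift, reduce
  I12: { [L → C .] }  — reduce
  I13: { [E → ) L . )] }  — shift
  I14: { [E → ) L ) .] }  — reduce
  I15: { [L → / ) .] }  — reduce

Conflict in state I0:
  Shift-reduce conflict between [C → .] and [B → . x]
So the grammar is NOT LR(0).

Answer: No. Shift-reduce conflict between [C → .] and [B → . x]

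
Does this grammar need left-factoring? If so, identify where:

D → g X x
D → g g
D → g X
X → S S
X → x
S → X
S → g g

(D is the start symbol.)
Yes, D has productions with common prefix 'g'

Left-factoring is needed when two productions for the same non-terminal
share a common prefix on the right-hand side.

Productions for D:
  D → g X x
  D → g g
  D → g X
Productions for X:
  X → S S
  X → x
Productions for S:
  S → X
  S → g g

Found common prefix 'g' in productions for D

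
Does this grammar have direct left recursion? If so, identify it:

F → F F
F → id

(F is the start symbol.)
Yes, F is left-recursive

Direct left recursion occurs when N → N α for some non-terminal N (the right-hand side begins with the left-hand side itself).

F → F F: LEFT RECURSIVE (starts with F)
F → id: starts with id

The grammar has direct left recursion on: F.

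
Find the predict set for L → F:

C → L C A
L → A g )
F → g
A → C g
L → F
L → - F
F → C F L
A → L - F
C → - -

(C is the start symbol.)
{ '-', 'g' }

PREDICT(L → F) = (FIRST(RHS) \ {ε}) ∪ (FOLLOW(L) if ε ∈ FIRST(RHS), i.e. RHS ⇒* ε)
FIRST(F) = { '-', 'g' }
FIRST(F) = { '-', 'g' }
ε ∉ FIRST(F), so FOLLOW(L) is not added.
PREDICT(L → F) = { '-', 'g' }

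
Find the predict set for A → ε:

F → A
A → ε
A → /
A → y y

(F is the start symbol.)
{ $ }

PREDICT(A → ε) = (FIRST(RHS) \ {ε}) ∪ (FOLLOW(A) if ε ∈ FIRST(RHS), i.e. RHS ⇒* ε)
The right-hand side is ε (FIRST(ε) = { ε }), so the predict set is FOLLOW(A) = { $ }
PREDICT(A → ε) = { $ }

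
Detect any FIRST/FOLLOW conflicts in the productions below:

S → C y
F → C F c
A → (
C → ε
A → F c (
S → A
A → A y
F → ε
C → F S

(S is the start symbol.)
A FIRST/FOLLOW conflict occurs when a non-terminal N has a nullable alternative N → β (β ⇒* ε) and another alternative N → α with FIRST(α) ∩ FOLLOW(N) ≠ ∅: on such a lookahead the parser cannot decide between expanding α and letting N vanish via β.

Nullable non-terminals: C, F.
FIRST sets used below: FIRST(F) = { '(', 'c', 'y', ε }, FIRST(S) = { '(', 'c', 'y' }, FIRST(C) = { '(', 'c', 'y', ε }

C: nullable alternative(s) C → ε; FOLLOW(C) = { '(', 'c', 'y' }
  C → ε: FIRST \ {ε} = { } — this is the only nullable alternative, skip
  C → F S: FIRST \ {ε} = { '(', 'c', 'y' } — overlaps FOLLOW(C) on { '(', 'c', 'y' }: CONFLICT

F: nullable alternative(s) F → ε; FOLLOW(F) = { '(', 'c', 'y' }
  F → C F c: FIRST \ {ε} = { '(', 'c', 'y' } — overlaps FOLLOW(F) on { '(', 'c', 'y' }: CONFLICT
  F → ε: FIRST \ {ε} = { } — this is the only nullable alternative, skip

A, S have no nullable alternative, so no FIRST/FOLLOW check is needed there.

So the grammar has 2 FIRST/FOLLOW conflicts (marked CONFLICT above).

Answer: Yes. F → C F c with FOLLOW(F) on { '(', 'c', 'y' }; C → F S with FOLLOW(C) on { '(', 'c', 'y' }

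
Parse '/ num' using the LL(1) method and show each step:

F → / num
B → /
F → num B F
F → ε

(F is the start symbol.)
Stack is shown with the top on the left.

Stack    Input    Action
------------------------
F $      / num $  output F → / num
/ num $  / num $  match '/'
num $    num $    match 'num'
$        $        accept

The string is accepted.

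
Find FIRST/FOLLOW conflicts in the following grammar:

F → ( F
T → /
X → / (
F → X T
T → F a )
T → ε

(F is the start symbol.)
A FIRST/FOLLOW conflict occurs when a non-terminal N has a nullable alternative N → β (β ⇒* ε) and another alternative N → α with FIRST(α) ∩ FOLLOW(N) ≠ ∅: on such a lookahead the parser cannot decide between expanding α and letting N vanish via β.

Nullable non-terminals: T.
FIRST sets used below: FIRST(F) = { '(', '/' }

T: nullable alternative(s) T → ε; FOLLOW(T) = { $, 'a' }
  T → /: FIRST \ {ε} = { '/' } — disjoint from FOLLOW(T)
  T → F a ): FIRST \ {ε} = { '(', '/' } — disjoint from FOLLOW(T)
  T → ε: FIRST \ {ε} = { } — this is the only nullable alternative, skip

F, X have no nullable alternative, so no FIRST/FOLLOW check is needed there.

No FIRST/FOLLOW conflicts found.

Answer: No FIRST/FOLLOW conflicts.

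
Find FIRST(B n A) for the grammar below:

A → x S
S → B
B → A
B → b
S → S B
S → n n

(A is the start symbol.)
FIRST sets of the non-terminals involved (from the grammar, by fixed-point iteration):
  FIRST(B) = { 'b', 'x' }

To compute FIRST(B n A), process the symbols left to right:
Symbol B is a non-terminal. Add FIRST(B) \ {ε} = { 'b', 'x' }
B is not nullable (ε ∉ FIRST(B)), so stop here.
FIRST(B n A) = { 'b', 'x' }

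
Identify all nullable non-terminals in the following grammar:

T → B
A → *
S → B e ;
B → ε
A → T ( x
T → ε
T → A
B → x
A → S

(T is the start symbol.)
{ 'B', 'T' }

A non-terminal is nullable if it can derive ε (the empty string): either it has an ε-production, or it has a production whose right-hand side consists entirely of nullable non-terminals.

ε-productions: B → ε, T → ε
So B, T are immediately nullable.
No further non-terminal can be added: every production for the remaining non-terminals contains a terminal or a non-nullable non-terminal.
Nullable = { 'B', 'T' }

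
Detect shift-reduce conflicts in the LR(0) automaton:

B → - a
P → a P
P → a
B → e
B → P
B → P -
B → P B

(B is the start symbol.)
Yes — I3: [B → P .] vs [B → . - a]; I4: [P → a .] vs [P → . a]; I7: [B → P - .] vs [B → - . a]

A shift-reduce conflict occurs when an LR(0) state has both:
  - a complete (reduce) item [A → α .] (dot at the end), and
  - a shift item [B → β . c γ] (dot before a terminal).

Augment with B' → B and build the canonical LR(0) collection (I0 = CLOSURE({[B' → . B]}), then GOTO on every symbol after a dot until no new states appear). It has 10 states:
  I0: { [B → . - a], [B → . P -], [B → . P B], [B → . P], [B → . e], [B' → . B], [P → . a P], [P → . a] }  — shift
  I1: { [B → - . a] }  — shift
  I2: { [B' → B .] }  — accept
  I3: { [B → . - a], [B → . P -], [B → . P B], [B → . P], [B → . e], [B → P . -], [B → P . B], [B → P .], [P → . a P], [P → . a] }  — shift, reduce
  I4: { [P → . a P], [P → . a], [P → a . P], [P → a .] }  — shift, reduce
  I5: { [B → e .] }  — reduce
  I6: { [P → a P .] }  — reduce
  I7: { [B → - . a], [B → P - .] }  — shift, reduce
  I8: { [B → P B .] }  — reduce
  I9: { [B → - a .] }  — reduce

I3 contains reduce item [B → P .] and shift items [B → . - a], [B → P . -], [B → . e], [P → . a], [P → . a P] — shift-reduce conflict.
I4 contains reduce item [P → a .] and shift items [P → . a], [P → . a P] — shift-reduce conflict.
I7 contains reduce item [B → P - .] and shift item [B → - . a] — shift-reduce conflict.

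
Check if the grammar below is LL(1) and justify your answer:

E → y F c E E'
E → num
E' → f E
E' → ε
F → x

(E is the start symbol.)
No. Predict set conflict for E': { 'f' }

A grammar is LL(1) if for each non-terminal N with multiple productions, the predict sets of those productions are pairwise disjoint, where PREDICT(N → α) = (FIRST(α) \ {ε}) ∪ (FOLLOW(N) if α ⇒* ε).

Relevant sets:
  FOLLOW(E') = { $, 'f' }

For E:
  PREDICT(E → y F c E E') = { 'y' }
  PREDICT(E → num) = { 'num' }
For E':
  PREDICT(E' → f E) = { 'f' }
  PREDICT(E' → ε) = { $, 'f' }
F has a single production, so nothing to check there.

Conflict found: Predict set conflict for E': { 'f' }
The grammar is NOT LL(1).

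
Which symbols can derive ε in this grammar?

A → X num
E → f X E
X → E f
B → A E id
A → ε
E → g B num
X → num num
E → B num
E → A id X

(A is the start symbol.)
{ 'A' }

A non-terminal is nullable if it can derive ε (the empty string): either it has an ε-production, or it has a production whose right-hand side consists entirely of nullable non-terminals.

ε-productions: A → ε
So A is immediately nullable.
No further non-terminal can be added: every production for the remaining non-terminals contains a terminal or a non-nullable non-terminal.
Nullable = { 'A' }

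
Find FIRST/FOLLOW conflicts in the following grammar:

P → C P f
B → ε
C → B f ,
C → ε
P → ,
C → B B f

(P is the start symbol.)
Nullable non-terminals: B, C.
FIRST sets used below: FIRST(B) = { ε }
B has a nullable alternative but only one production, so nothing to check.

C: nullable alternative(s) C → ε; FOLLOW(C) = { ',', 'f' }
  C → B f ,: FIRST \ {ε} = { 'f' } — overlaps FOLLOW(C) on { 'f' }: CONFLICT
  C → ε: FIRST \ {ε} = { } — this is the only nullable alternative, skip
  C → B B f: FIRST \ {ε} = { 'f' } — overlaps FOLLOW(C) on { 'f' }: CONFLICT

P has no nullable alternative, so no FIRST/FOLLOW check is needed there.

So the grammar has 2 FIRST/FOLLOW conflicts (marked CONFLICT above).

Answer: Yes. C → B f ',' with FOLLOW(C) on { 'f' }; C → B B f with FOLLOW(C) on { 'f' }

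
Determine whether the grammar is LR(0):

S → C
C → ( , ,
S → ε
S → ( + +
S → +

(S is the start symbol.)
A grammar is LR(0) if no state in the canonical LR(0) collection has:
  - both a shift item (dot before a terminal) and a complete item (shift-reduce conflict), or
  - two or more complete items (reduce-reduce conflict; the accept item [S' → S .] counts as a complete item here).

Augment with S' → S and build the canonical LR(0) collection (I0 = CLOSURE({[S' → . S]}), then GOTO on every symbol after a dot until no new states appear). It has 9 states:
  I0: { [C → . ( , ,], [S → . ( + +], [S → . +], [S → . C], [S → .], [S' → . S] }  — shift, reduce
  I1: { [C → ( . , ,], [S → ( . + +] }  — shift
  I2: { [S → + .] }  — reduce
  I3: { [S → C .] }  — reduce
  I4: { [S' → S .] }  — accept
  I5: { [S → ( + . +] }  — shift
  I6: { [C → ( , . ,] }  — shift
  I7: { [C → ( , , .] }  — reduce
  I8: { [S → ( + + .] }  — reduce

Conflict in state I0:
  Shift-reduce conflict between [S → .] and [C → . ( , ,]
So the grammar is NOT LR(0).

Answer: No. Shift-reduce conflict between [S → .] and [C → . ( , ,]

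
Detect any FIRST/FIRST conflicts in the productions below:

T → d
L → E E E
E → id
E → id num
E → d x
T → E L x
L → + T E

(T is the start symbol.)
Yes. T → d / T → E L x on { 'd' }; E → id / E → id num on { 'id' }

A FIRST/FIRST conflict occurs when two productions N → α and N → β for the same non-terminal have FIRST(α) ∩ FIRST(β) ≠ ∅ (with ε ∈ FIRST of a nullable right-hand side, so two nullable alternatives also conflict).

FIRST sets of the non-terminals at (or reachable through a nullable prefix from) the front of some alternative:
  FIRST(E) = { 'd', 'id' }

Productions for T:
  T → d: FIRST = { 'd' }
  T → E L x: FIRST = { 'd', 'id' }
Productions for L:
  L → E E E: FIRST = { 'd', 'id' }
  L → + T E: FIRST = { '+' }
Productions for E:
  E → id: FIRST = { 'id' }
  E → id num: FIRST = { 'id' }
  E → d x: FIRST = { 'd' }

Conflict for T: T → d and T → E L x
  Overlap: { 'd' }
Conflict for E: E → id and E → id num
  Overlap: { 'id' }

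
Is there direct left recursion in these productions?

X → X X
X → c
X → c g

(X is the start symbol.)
X → X X: LEFT RECURSIVE (starts with X)
X → c: starts with c
X → c g: starts with c

The grammar has direct left recursion on: X.

Answer: Yes, X is left-recursive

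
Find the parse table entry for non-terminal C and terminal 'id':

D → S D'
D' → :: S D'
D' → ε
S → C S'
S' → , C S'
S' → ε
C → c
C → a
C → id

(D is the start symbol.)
C → id

To find M[C, 'id'], we find productions for C where 'id' is in the predict set (PREDICT(N → α) = (FIRST(α) \ {ε}) ∪ (FOLLOW(N) if α ⇒* ε)).

C → c: PREDICT = { 'c' }
C → a: PREDICT = { 'a' }
C → id: PREDICT = { 'id' }
  'id' is in predict set, so this production goes in M[C, 'id']

M[C, 'id'] = C → id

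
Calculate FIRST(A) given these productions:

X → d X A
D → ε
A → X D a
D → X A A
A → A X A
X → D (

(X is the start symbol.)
To compute FIRST(A), examine every production with A on the left-hand side, reading each right-hand side left to right until a non-nullable symbol is reached.

FIRST sets of the other non-terminals involved (by the same procedure, iterated to a fixed point):
  FIRST(X) = { '(', 'd' }

From A → X D a:
  - X is a non-terminal: add FIRST(X) \ {ε} = { '(', 'd' }
    X is not nullable, so stop
From A → A X A:
  - A is the symbol being defined: contributes nothing new
    A is not nullable, so stop

Collecting: FIRST(A) = { '(', 'd' }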